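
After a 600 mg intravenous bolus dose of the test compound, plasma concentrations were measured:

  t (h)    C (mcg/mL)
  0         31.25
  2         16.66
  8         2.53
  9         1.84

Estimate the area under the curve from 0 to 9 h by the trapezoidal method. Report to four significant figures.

AUC = 107.7 mcg/mL·h

Trapezoidal AUC_0→9:
  [0→2]: (31.25+16.66)/2 × 2 = 47.91
  [2→8]: (16.66+2.53)/2 × 6 = 57.57
  [8→9]: (2.53+1.84)/2 × 1 = 2.185
  Sum = 107.665 mcg/mL·h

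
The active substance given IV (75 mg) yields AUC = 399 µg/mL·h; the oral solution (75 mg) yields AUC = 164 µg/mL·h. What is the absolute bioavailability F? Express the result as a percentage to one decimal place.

F = 41.1%

F = (AUC_ev / D_ev) / (AUC_iv / D_iv)
  = (164/75) / (399/75)
  = 2.18667 / 5.32 = 0.4110
  = 41.10%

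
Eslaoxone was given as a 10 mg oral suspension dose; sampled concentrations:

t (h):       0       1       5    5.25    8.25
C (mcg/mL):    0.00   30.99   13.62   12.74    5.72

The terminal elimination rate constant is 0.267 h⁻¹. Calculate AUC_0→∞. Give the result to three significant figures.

AUC = 157 mcg/mL·h

Trapezoidal AUC_0→8.25:
  [0→1]: (0.00+30.99)/2 × 1 = 15.495
  [1→5]: (30.99+13.62)/2 × 4 = 89.22
  [5→5.25]: (13.62+12.74)/2 × 0.25 = 3.295
  [5.25→8.25]: (12.74+5.72)/2 × 3 = 27.69
  Sum = 135.7 mcg/mL·h
Extrapolated tail: C_last / k_e = 5.72 / 0.267 = 21.423
AUC_0→∞ = 135.7 + 21.423 = 157.123 mcg/mL·h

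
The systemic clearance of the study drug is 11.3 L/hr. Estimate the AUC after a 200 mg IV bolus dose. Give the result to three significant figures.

AUC = 17.7 mg/L·hr

AUC_0→∞ = Dose_iv / CL
        = 200 / 11.3 = 17.6991 mg/L·hr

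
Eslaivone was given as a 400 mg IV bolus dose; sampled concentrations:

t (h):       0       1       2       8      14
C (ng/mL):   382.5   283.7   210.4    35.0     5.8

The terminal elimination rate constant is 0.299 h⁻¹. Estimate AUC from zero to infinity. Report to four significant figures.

AUC = 1458 ng/mL·h

Trapezoidal AUC_0→14:
  [0→1]: (382.5+283.7)/2 × 1 = 333.1
  [1→2]: (283.7+210.4)/2 × 1 = 247.05
  [2→8]: (210.4+35.0)/2 × 6 = 736.2
  [8→14]: (35.0+5.8)/2 × 6 = 122.4
  Sum = 1438.75 ng/mL·h
Extrapolated tail: C_last / k_e = 5.8 / 0.299 = 19.398
AUC_0→∞ = 1438.75 + 19.398 = 1458.148 ng/mL·h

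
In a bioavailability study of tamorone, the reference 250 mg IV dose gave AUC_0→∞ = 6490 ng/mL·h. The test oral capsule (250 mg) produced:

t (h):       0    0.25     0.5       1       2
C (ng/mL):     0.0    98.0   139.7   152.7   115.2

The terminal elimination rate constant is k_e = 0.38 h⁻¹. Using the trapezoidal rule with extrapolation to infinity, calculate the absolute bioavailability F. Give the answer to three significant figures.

F = 0.0851

Trapezoidal AUC_0→2 (oral capsule):
  [0→0.25]: (0.0+98.0)/2 × 0.25 = 12.25
  [0.25→0.5]: (98.0+139.7)/2 × 0.25 = 29.7125
  [0.5→1]: (139.7+152.7)/2 × 0.5 = 73.1
  [1→2]: (152.7+115.2)/2 × 1 = 133.95
  Sum = 249.0125 ng/mL·h
Tail: C_last/k_e = 115.2/0.38 = 303.158
AUC_0→∞ (oral capsule) = 249.0125 + 303.158 = 552.1705 ng/mL·h
F = (AUC_ev/D_ev)/(AUC_iv/D_iv) = (552.1705/250)/(6490/250) = 2.208682/25.96 = 0.0851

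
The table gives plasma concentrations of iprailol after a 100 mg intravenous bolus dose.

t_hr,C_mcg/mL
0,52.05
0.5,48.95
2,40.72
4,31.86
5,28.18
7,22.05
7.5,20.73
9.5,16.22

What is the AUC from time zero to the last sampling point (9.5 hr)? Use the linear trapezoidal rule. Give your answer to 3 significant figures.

AUC = 293 mcg/mL·hr

Trapezoidal AUC_0→9.5:
  [0→0.5]: (52.05+48.95)/2 × 0.5 = 25.25
  [0.5→2]: (48.95+40.72)/2 × 1.5 = 67.2525
  [2→4]: (40.72+31.86)/2 × 2 = 72.58
  [4→5]: (31.86+28.18)/2 × 1 = 30.02
  [5→7]: (28.18+22.05)/2 × 2 = 50.23
  [7→7.5]: (22.05+20.73)/2 × 0.5 = 10.695
  [7.5→9.5]: (20.73+16.22)/2 × 2 = 36.95
  Sum = 292.9775 mcg/mL·hr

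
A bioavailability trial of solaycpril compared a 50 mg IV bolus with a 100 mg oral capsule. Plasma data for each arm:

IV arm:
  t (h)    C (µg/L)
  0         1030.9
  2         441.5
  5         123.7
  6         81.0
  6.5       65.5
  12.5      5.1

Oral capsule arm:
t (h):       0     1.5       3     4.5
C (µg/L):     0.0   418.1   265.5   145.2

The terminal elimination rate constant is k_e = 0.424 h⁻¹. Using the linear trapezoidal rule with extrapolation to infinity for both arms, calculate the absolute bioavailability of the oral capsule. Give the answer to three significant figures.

Trapezoidal AUC_0→12.5 (IV):
  [0→2]: (1030.9+441.5)/2 × 2 = 1472.4
  [2→5]: (441.5+123.7)/2 × 3 = 847.8
  [5→6]: (123.7+81.0)/2 × 1 = 102.35
  [6→6.5]: (81.0+65.5)/2 × 0.5 = 36.625
  [6.5→12.5]: (65.5+5.1)/2 × 6 = 211.8
  Sum = 2670.975 µg/L·h
IV tail: 5.1/0.424 = 12.028; AUC_iv,0→∞ = 2670.975 + 12.028 = 2683.003 µg/L·h
Trapezoidal AUC_0→4.5 (oral capsule):
  [0→1.5]: (0.0+418.1)/2 × 1.5 = 313.575
  [1.5→3]: (418.1+265.5)/2 × 1.5 = 512.7
  [3→4.5]: (265.5+145.2)/2 × 1.5 = 308.025
  Sum = 1134.3 µg/L·h
oral capsule tail: 145.2/0.424 = 342.453; AUC_ev,0→∞ = 1134.3 + 342.453 = 1476.753 µg/L·h
F = (AUC_ev/D_ev)/(AUC_iv/D_iv) = (1476.753/100)/(2683.003/50) = 14.76753/53.66006 = 0.2752

F = 0.275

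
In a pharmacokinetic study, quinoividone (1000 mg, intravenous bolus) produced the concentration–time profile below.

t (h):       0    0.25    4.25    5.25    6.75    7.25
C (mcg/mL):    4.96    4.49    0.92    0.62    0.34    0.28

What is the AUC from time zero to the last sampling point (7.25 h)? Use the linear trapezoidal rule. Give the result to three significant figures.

AUC = 13.6 mcg/mL·h

Trapezoidal AUC_0→7.25:
  [0→0.25]: (4.96+4.49)/2 × 0.25 = 1.18125
  [0.25→4.25]: (4.49+0.92)/2 × 4 = 10.82
  [4.25→5.25]: (0.92+0.62)/2 × 1 = 0.77
  [5.25→6.75]: (0.62+0.34)/2 × 1.5 = 0.72
  [6.75→7.25]: (0.34+0.28)/2 × 0.5 = 0.155
  Sum = 13.64625 mcg/mL·h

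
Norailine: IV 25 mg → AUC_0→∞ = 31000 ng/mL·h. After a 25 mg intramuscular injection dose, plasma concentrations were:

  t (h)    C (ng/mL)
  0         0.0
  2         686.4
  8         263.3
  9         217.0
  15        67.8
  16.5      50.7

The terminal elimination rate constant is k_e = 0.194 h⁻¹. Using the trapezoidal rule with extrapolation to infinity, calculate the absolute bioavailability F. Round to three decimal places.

F = 0.161

Trapezoidal AUC_0→16.5 (intramuscular injection):
  [0→2]: (0.0+686.4)/2 × 2 = 686.4
  [2→8]: (686.4+263.3)/2 × 6 = 2849.1
  [8→9]: (263.3+217.0)/2 × 1 = 240.15
  [9→15]: (217.0+67.8)/2 × 6 = 854.4
  [15→16.5]: (67.8+50.7)/2 × 1.5 = 88.875
  Sum = 4718.925 ng/mL·h
Tail: C_last/k_e = 50.7/0.194 = 261.340
AUC_0→∞ (intramuscular injection) = 4718.925 + 261.340 = 4980.265 ng/mL·h
F = (AUC_ev/D_ev)/(AUC_iv/D_iv) = (4980.265/25)/(31000/25) = 199.2106/1240 = 0.1607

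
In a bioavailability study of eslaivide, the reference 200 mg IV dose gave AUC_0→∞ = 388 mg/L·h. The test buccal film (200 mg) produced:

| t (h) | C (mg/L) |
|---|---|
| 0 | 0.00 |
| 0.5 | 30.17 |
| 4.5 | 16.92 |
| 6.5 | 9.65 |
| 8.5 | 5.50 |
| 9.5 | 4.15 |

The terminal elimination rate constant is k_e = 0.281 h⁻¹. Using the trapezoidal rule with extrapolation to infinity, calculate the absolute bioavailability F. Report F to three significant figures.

Trapezoidal AUC_0→9.5 (buccal film):
  [0→0.5]: (0.00+30.17)/2 × 0.5 = 7.5425
  [0.5→4.5]: (30.17+16.92)/2 × 4 = 94.18
  [4.5→6.5]: (16.92+9.65)/2 × 2 = 26.57
  [6.5→8.5]: (9.65+5.50)/2 × 2 = 15.15
  [8.5→9.5]: (5.50+4.15)/2 × 1 = 4.825
  Sum = 148.2675 mg/L·h
Tail: C_last/k_e = 4.15/0.281 = 14.769
AUC_0→∞ (buccal film) = 148.2675 + 14.769 = 163.0365 mg/L·h
F = (AUC_ev/D_ev)/(AUC_iv/D_iv) = (163.0365/200)/(388/200) = 0.8151825/1.94 = 0.4202

F = 0.420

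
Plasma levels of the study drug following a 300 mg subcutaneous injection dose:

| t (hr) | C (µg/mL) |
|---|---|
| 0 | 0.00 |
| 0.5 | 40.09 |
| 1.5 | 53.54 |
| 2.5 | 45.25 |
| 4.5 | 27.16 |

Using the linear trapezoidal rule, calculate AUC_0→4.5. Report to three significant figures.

Trapezoidal AUC_0→4.5:
  [0→0.5]: (0.00+40.09)/2 × 0.5 = 10.0225
  [0.5→1.5]: (40.09+53.54)/2 × 1 = 46.815
  [1.5→2.5]: (53.54+45.25)/2 × 1 = 49.395
  [2.5→4.5]: (45.25+27.16)/2 × 2 = 72.41
  Sum = 178.6425 µg/mL·hr

AUC = 179 µg/mL·hr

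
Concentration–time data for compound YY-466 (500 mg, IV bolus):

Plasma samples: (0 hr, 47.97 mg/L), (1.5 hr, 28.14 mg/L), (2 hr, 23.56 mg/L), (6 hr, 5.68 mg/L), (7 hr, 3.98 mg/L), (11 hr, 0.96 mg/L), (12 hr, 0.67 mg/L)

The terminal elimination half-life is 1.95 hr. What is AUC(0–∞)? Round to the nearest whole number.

AUC = 146 mg/L·hr

Trapezoidal AUC_0→12:
  [0→1.5]: (47.97+28.14)/2 × 1.5 = 57.0825
  [1.5→2]: (28.14+23.56)/2 × 0.5 = 12.925
  [2→6]: (23.56+5.68)/2 × 4 = 58.48
  [6→7]: (5.68+3.98)/2 × 1 = 4.83
  [7→11]: (3.98+0.96)/2 × 4 = 9.88
  [11→12]: (0.96+0.67)/2 × 1 = 0.815
  Sum = 144.0125 mg/L·hr
k_e = ln2 / t½ = 0.693147 / 1.95 = 0.3555 hr^-1
Extrapolated tail: C_last / k_e = 0.67 / 0.3555 = 1.885
AUC_0→∞ = 144.0125 + 1.885 = 145.8975 mg/L·hr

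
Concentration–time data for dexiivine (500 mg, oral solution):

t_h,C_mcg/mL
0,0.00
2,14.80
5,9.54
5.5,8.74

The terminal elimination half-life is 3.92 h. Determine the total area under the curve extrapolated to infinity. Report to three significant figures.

AUC = 105 mcg/mL·h

Trapezoidal AUC_0→5.5:
  [0→2]: (0.00+14.80)/2 × 2 = 14.8
  [2→5]: (14.80+9.54)/2 × 3 = 36.51
  [5→5.5]: (9.54+8.74)/2 × 0.5 = 4.57
  Sum = 55.88 mcg/mL·h
k_e = ln2 / t½ = 0.693147 / 3.92 = 0.1768 h^-1
Extrapolated tail: C_last / k_e = 8.74 / 0.1768 = 49.434
AUC_0→∞ = 55.88 + 49.434 = 105.314 mcg/mL·h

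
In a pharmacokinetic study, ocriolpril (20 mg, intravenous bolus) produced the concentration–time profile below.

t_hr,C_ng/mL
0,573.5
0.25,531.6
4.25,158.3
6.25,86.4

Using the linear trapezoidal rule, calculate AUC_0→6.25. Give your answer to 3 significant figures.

AUC = 1760 ng/mL·hr

Trapezoidal AUC_0→6.25:
  [0→0.25]: (573.5+531.6)/2 × 0.25 = 138.1375
  [0.25→4.25]: (531.6+158.3)/2 × 4 = 1379.8
  [4.25→6.25]: (158.3+86.4)/2 × 2 = 244.7
  Sum = 1762.6375 ng/mL·hr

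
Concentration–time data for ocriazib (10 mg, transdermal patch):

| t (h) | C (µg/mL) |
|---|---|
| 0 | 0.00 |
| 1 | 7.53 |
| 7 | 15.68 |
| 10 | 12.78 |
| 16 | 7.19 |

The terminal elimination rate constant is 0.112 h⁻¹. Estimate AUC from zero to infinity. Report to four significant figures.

Trapezoidal AUC_0→16:
  [0→1]: (0.00+7.53)/2 × 1 = 3.765
  [1→7]: (7.53+15.68)/2 × 6 = 69.63
  [7→10]: (15.68+12.78)/2 × 3 = 42.69
  [10→16]: (12.78+7.19)/2 × 6 = 59.91
  Sum = 175.995 µg/mL·h
Extrapolated tail: C_last / k_e = 7.19 / 0.112 = 64.196
AUC_0→∞ = 175.995 + 64.196 = 240.191 µg/mL·h

AUC = 240.2 µg/mL·h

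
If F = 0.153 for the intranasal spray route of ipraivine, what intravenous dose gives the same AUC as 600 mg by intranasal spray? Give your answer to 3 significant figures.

D_iv = 91.8 mg

Systemic exposure from an extravascular dose = F × D_ev, so the equivalent IV dose is F × D_ev.
D_iv = F × D_ev = 0.153 × 600 = 91.8 mg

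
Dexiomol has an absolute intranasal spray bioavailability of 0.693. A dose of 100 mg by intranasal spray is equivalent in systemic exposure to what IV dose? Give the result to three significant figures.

Systemic exposure from an extravascular dose = F × D_ev, so the equivalent IV dose is F × D_ev.
D_iv = F × D_ev = 0.693 × 100 = 69.3 mg

D_iv = 69.3 mg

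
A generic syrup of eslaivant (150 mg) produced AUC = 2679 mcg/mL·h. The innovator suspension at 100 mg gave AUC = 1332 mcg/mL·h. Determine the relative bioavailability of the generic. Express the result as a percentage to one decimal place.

F_rel = (AUC_test/D_test) / (AUC_ref/D_ref)
      = (2679/150) / (1332/100)
      = 17.86 / 13.32 = 1.3408 = 134.08%

F_rel = 134.1%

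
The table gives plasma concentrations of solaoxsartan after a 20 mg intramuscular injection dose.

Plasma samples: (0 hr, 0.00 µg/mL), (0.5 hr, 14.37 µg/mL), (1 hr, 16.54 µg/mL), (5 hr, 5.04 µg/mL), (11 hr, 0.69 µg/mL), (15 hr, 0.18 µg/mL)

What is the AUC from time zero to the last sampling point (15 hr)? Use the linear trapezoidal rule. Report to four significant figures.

AUC = 73.41 µg/mL·hr

Trapezoidal AUC_0→15:
  [0→0.5]: (0.00+14.37)/2 × 0.5 = 3.5925
  [0.5→1]: (14.37+16.54)/2 × 0.5 = 7.7275
  [1→5]: (16.54+5.04)/2 × 4 = 43.16
  [5→11]: (5.04+0.69)/2 × 6 = 17.19
  [11→15]: (0.69+0.18)/2 × 4 = 1.74
  Sum = 73.41 µg/mL·hr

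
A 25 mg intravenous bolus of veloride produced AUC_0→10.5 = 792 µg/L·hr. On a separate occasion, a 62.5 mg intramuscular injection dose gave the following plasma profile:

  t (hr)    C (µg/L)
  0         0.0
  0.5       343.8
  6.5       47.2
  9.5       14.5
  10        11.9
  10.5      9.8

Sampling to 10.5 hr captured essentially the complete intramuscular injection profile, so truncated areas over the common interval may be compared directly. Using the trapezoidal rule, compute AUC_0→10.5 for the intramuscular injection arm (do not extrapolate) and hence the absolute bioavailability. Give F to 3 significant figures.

Trapezoidal AUC_0→10.5 (intramuscular injection):
  [0→0.5]: (0.0+343.8)/2 × 0.5 = 85.95
  [0.5→6.5]: (343.8+47.2)/2 × 6 = 1173.0
  [6.5→9.5]: (47.2+14.5)/2 × 3 = 92.55
  [9.5→10]: (14.5+11.9)/2 × 0.5 = 6.6
  [10→10.5]: (11.9+9.8)/2 × 0.5 = 5.425
  Sum = 1363.525 µg/L·hr
F = (AUC_ev/D_ev)/(AUC_iv/D_iv) = (1363.525/62.5)/(792/25) = 21.8164/31.68 = 0.6886

F = 0.689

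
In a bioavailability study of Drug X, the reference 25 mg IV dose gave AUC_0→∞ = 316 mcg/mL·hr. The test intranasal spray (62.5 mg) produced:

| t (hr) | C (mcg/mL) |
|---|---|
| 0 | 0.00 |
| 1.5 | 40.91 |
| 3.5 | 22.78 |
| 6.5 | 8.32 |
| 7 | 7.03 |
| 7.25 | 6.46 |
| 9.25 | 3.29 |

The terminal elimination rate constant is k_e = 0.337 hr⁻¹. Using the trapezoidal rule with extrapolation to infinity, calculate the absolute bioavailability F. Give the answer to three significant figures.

Trapezoidal AUC_0→9.25 (intranasal spray):
  [0→1.5]: (0.00+40.91)/2 × 1.5 = 30.6825
  [1.5→3.5]: (40.91+22.78)/2 × 2 = 63.69
  [3.5→6.5]: (22.78+8.32)/2 × 3 = 46.65
  [6.5→7]: (8.32+7.03)/2 × 0.5 = 3.8375
  [7→7.25]: (7.03+6.46)/2 × 0.25 = 1.68625
  [7.25→9.25]: (6.46+3.29)/2 × 2 = 9.75
  Sum = 156.29625 mcg/mL·hr
Tail: C_last/k_e = 3.29/0.337 = 9.763
AUC_0→∞ (intranasal spray) = 156.29625 + 9.763 = 166.05925 mcg/mL·hr
F = (AUC_ev/D_ev)/(AUC_iv/D_iv) = (166.05925/62.5)/(316/25) = 2.656948/12.64 = 0.2102

F = 0.210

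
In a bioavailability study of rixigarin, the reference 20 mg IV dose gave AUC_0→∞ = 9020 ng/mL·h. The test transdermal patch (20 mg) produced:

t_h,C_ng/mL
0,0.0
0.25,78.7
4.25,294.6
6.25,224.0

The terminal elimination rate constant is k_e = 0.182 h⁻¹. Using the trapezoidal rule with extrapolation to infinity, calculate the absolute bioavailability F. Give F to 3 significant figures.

F = 0.278

Trapezoidal AUC_0→6.25 (transdermal patch):
  [0→0.25]: (0.0+78.7)/2 × 0.25 = 9.8375
  [0.25→4.25]: (78.7+294.6)/2 × 4 = 746.6
  [4.25→6.25]: (294.6+224.0)/2 × 2 = 518.6
  Sum = 1275.0375 ng/mL·h
Tail: C_last/k_e = 224.0/0.182 = 1230.769
AUC_0→∞ (transdermal patch) = 1275.0375 + 1230.769 = 2505.8065 ng/mL·h
F = (AUC_ev/D_ev)/(AUC_iv/D_iv) = (2505.8065/20)/(9020/20) = 125.29/451 = 0.2778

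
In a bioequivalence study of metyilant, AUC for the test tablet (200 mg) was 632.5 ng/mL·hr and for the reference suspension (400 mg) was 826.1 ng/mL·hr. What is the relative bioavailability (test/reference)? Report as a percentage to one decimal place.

F_rel = (AUC_test/D_test) / (AUC_ref/D_ref)
      = (632.5/200) / (826.1/400)
      = 3.1625 / 2.06525 = 1.5313 = 153.13%

F_rel = 153.1%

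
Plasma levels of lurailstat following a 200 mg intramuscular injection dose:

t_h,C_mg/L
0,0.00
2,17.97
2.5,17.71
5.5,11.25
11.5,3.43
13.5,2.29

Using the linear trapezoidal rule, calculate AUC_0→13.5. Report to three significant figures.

Trapezoidal AUC_0→13.5:
  [0→2]: (0.00+17.97)/2 × 2 = 17.97
  [2→2.5]: (17.97+17.71)/2 × 0.5 = 8.92
  [2.5→5.5]: (17.71+11.25)/2 × 3 = 43.44
  [5.5→11.5]: (11.25+3.43)/2 × 6 = 44.04
  [11.5→13.5]: (3.43+2.29)/2 × 2 = 5.72
  Sum = 120.09 mg/L·h

AUC = 120 mg/L·h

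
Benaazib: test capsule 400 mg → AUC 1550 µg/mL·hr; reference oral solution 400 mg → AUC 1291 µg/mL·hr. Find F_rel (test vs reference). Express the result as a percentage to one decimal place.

F_rel = (AUC_test/D_test) / (AUC_ref/D_ref)
      = (1550/400) / (1291/400)
      = 3.875 / 3.2275 = 1.2006 = 120.06%

F_rel = 120.1%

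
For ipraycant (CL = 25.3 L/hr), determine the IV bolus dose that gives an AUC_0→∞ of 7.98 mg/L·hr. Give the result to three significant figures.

Dose = 202 mg

Dose_iv = CL × AUC_0→∞
     = 25.3 × 7.98 = 201.894 mg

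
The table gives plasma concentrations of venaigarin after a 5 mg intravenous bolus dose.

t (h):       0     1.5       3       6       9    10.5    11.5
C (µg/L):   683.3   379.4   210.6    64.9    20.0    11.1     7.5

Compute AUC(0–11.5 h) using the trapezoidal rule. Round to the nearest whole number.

Trapezoidal AUC_0→11.5:
  [0→1.5]: (683.3+379.4)/2 × 1.5 = 797.025
  [1.5→3]: (379.4+210.6)/2 × 1.5 = 442.5
  [3→6]: (210.6+64.9)/2 × 3 = 413.25
  [6→9]: (64.9+20.0)/2 × 3 = 127.35
  [9→10.5]: (20.0+11.1)/2 × 1.5 = 23.325
  [10.5→11.5]: (11.1+7.5)/2 × 1 = 9.3
  Sum = 1812.75 µg/L·h

AUC = 1813 µg/L·h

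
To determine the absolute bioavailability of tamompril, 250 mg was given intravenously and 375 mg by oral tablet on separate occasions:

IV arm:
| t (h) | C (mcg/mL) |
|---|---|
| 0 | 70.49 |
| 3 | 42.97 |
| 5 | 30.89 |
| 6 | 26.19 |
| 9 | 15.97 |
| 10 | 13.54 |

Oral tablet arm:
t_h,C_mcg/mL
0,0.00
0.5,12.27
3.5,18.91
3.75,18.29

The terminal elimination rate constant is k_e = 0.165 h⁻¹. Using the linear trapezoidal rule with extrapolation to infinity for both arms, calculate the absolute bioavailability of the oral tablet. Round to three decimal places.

Trapezoidal AUC_0→10 (IV):
  [0→3]: (70.49+42.97)/2 × 3 = 170.19
  [3→5]: (42.97+30.89)/2 × 2 = 73.86
  [5→6]: (30.89+26.19)/2 × 1 = 28.54
  [6→9]: (26.19+15.97)/2 × 3 = 63.24
  [9→10]: (15.97+13.54)/2 × 1 = 14.755
  Sum = 350.585 mcg/mL·h
IV tail: 13.54/0.165 = 82.061; AUC_iv,0→∞ = 350.585 + 82.061 = 432.646 mcg/mL·h
Trapezoidal AUC_0→3.75 (oral tablet):
  [0→0.5]: (0.00+12.27)/2 × 0.5 = 3.0675
  [0.5→3.5]: (12.27+18.91)/2 × 3 = 46.77
  [3.5→3.75]: (18.91+18.29)/2 × 0.25 = 4.65
  Sum = 54.4875 mcg/mL·h
oral tablet tail: 18.29/0.165 = 110.848; AUC_ev,0→∞ = 54.4875 + 110.848 = 165.3355 mcg/mL·h
F = (AUC_ev/D_ev)/(AUC_iv/D_iv) = (165.3355/375)/(432.646/250) = 0.440895/1.730584 = 0.2548

F = 0.255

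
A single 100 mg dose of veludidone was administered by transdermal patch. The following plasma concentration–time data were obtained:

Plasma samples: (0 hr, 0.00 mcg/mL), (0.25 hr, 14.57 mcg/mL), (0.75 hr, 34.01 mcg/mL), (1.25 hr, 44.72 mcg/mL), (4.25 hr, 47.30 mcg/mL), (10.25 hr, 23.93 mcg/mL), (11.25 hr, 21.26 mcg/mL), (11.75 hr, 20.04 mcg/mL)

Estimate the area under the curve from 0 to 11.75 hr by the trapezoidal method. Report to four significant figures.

Trapezoidal AUC_0→11.75:
  [0→0.25]: (0.00+14.57)/2 × 0.25 = 1.82125
  [0.25→0.75]: (14.57+34.01)/2 × 0.5 = 12.145
  [0.75→1.25]: (34.01+44.72)/2 × 0.5 = 19.6825
  [1.25→4.25]: (44.72+47.30)/2 × 3 = 138.03
  [4.25→10.25]: (47.30+23.93)/2 × 6 = 213.69
  [10.25→11.25]: (23.93+21.26)/2 × 1 = 22.595
  [11.25→11.75]: (21.26+20.04)/2 × 0.5 = 10.325
  Sum = 418.28875 mcg/mL·hr

AUC = 418.3 mcg/mL·hr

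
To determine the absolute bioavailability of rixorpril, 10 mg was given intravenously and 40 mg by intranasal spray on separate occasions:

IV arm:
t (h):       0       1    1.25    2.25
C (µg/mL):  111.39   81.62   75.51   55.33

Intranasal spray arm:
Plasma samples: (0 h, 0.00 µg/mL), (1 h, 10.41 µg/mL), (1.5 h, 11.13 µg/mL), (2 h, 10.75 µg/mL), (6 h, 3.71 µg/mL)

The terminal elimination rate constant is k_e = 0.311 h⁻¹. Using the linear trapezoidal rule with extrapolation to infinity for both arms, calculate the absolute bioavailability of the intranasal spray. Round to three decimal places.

F = 0.040

Trapezoidal AUC_0→2.25 (IV):
  [0→1]: (111.39+81.62)/2 × 1 = 96.505
  [1→1.25]: (81.62+75.51)/2 × 0.25 = 19.64125
  [1.25→2.25]: (75.51+55.33)/2 × 1 = 65.42
  Sum = 181.56625 µg/mL·h
IV tail: 55.33/0.311 = 177.910; AUC_iv,0→∞ = 181.56625 + 177.910 = 359.47625 µg/mL·h
Trapezoidal AUC_0→6 (intranasal spray):
  [0→1]: (0.00+10.41)/2 × 1 = 5.205
  [1→1.5]: (10.41+11.13)/2 × 0.5 = 5.385
  [1.5→2]: (11.13+10.75)/2 × 0.5 = 5.47
  [2→6]: (10.75+3.71)/2 × 4 = 28.92
  Sum = 44.98 µg/mL·h
intranasal spray tail: 3.71/0.311 = 11.929; AUC_ev,0→∞ = 44.98 + 11.929 = 56.909 µg/mL·h
F = (AUC_ev/D_ev)/(AUC_iv/D_iv) = (56.909/40)/(359.47625/10) = 1.422725/35.947625 = 0.0396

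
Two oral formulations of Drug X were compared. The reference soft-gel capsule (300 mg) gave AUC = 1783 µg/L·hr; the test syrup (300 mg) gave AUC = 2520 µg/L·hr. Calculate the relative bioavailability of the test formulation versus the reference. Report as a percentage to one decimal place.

F_rel = 141.3%

F_rel = (AUC_test/D_test) / (AUC_ref/D_ref)
      = (2520/300) / (1783/300)
      = 8.4 / 5.94333 = 1.4133 = 141.33%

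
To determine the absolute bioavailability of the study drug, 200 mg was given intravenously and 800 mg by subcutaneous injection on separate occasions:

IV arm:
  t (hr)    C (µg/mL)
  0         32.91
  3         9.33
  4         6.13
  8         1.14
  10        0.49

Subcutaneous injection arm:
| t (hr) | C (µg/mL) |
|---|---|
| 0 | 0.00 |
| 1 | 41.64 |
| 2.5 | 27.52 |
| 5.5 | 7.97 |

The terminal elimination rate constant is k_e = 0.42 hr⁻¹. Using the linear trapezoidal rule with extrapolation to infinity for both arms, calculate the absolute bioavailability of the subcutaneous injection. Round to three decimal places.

F = 0.410

Trapezoidal AUC_0→10 (IV):
  [0→3]: (32.91+9.33)/2 × 3 = 63.36
  [3→4]: (9.33+6.13)/2 × 1 = 7.73
  [4→8]: (6.13+1.14)/2 × 4 = 14.54
  [8→10]: (1.14+0.49)/2 × 2 = 1.63
  Sum = 87.26 µg/mL·hr
IV tail: 0.49/0.42 = 1.167; AUC_iv,0→∞ = 87.26 + 1.167 = 88.427 µg/mL·hr
Trapezoidal AUC_0→5.5 (subcutaneous injection):
  [0→1]: (0.00+41.64)/2 × 1 = 20.82
  [1→2.5]: (41.64+27.52)/2 × 1.5 = 51.87
  [2.5→5.5]: (27.52+7.97)/2 × 3 = 53.235
  Sum = 125.925 µg/mL·hr
subcutaneous injection tail: 7.97/0.42 = 18.976; AUC_ev,0→∞ = 125.925 + 18.976 = 144.901 µg/mL·hr
F = (AUC_ev/D_ev)/(AUC_iv/D_iv) = (144.901/800)/(88.427/200) = 0.18112625/0.442135 = 0.4097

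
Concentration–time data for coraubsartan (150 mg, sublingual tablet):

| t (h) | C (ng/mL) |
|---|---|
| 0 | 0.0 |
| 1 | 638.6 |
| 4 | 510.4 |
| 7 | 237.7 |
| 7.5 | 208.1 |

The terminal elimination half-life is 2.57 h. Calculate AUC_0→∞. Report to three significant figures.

AUC = 4050 ng/mL·h

Trapezoidal AUC_0→7.5:
  [0→1]: (0.0+638.6)/2 × 1 = 319.3
  [1→4]: (638.6+510.4)/2 × 3 = 1723.5
  [4→7]: (510.4+237.7)/2 × 3 = 1122.15
  [7→7.5]: (237.7+208.1)/2 × 0.5 = 111.45
  Sum = 3276.4 ng/mL·h
k_e = ln2 / t½ = 0.693147 / 2.57 = 0.2697 h^-1
Extrapolated tail: C_last / k_e = 208.1 / 0.2697 = 771.598
AUC_0→∞ = 3276.4 + 771.598 = 4047.998 ng/mL·h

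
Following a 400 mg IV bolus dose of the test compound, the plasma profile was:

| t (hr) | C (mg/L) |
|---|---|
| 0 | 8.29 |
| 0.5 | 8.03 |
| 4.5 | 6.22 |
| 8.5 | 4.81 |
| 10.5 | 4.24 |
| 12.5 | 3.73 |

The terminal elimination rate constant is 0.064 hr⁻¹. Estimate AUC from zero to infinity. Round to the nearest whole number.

Trapezoidal AUC_0→12.5:
  [0→0.5]: (8.29+8.03)/2 × 0.5 = 4.08
  [0.5→4.5]: (8.03+6.22)/2 × 4 = 28.5
  [4.5→8.5]: (6.22+4.81)/2 × 4 = 22.06
  [8.5→10.5]: (4.81+4.24)/2 × 2 = 9.05
  [10.5→12.5]: (4.24+3.73)/2 × 2 = 7.97
  Sum = 71.66 mg/L·hr
Extrapolated tail: C_last / k_e = 3.73 / 0.064 = 58.281
AUC_0→∞ = 71.66 + 58.281 = 129.941 mg/L·hr

AUC = 130 mg/L·hr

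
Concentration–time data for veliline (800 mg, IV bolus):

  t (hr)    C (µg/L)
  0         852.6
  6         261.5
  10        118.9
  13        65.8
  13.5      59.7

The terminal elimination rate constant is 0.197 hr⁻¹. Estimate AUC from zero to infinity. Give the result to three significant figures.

AUC = 4710 µg/L·hr

Trapezoidal AUC_0→13.5:
  [0→6]: (852.6+261.5)/2 × 6 = 3342.3
  [6→10]: (261.5+118.9)/2 × 4 = 760.8
  [10→13]: (118.9+65.8)/2 × 3 = 277.05
  [13→13.5]: (65.8+59.7)/2 × 0.5 = 31.375
  Sum = 4411.525 µg/L·hr
Extrapolated tail: C_last / k_e = 59.7 / 0.197 = 303.046
AUC_0→∞ = 4411.525 + 303.046 = 4714.571 µg/L·hr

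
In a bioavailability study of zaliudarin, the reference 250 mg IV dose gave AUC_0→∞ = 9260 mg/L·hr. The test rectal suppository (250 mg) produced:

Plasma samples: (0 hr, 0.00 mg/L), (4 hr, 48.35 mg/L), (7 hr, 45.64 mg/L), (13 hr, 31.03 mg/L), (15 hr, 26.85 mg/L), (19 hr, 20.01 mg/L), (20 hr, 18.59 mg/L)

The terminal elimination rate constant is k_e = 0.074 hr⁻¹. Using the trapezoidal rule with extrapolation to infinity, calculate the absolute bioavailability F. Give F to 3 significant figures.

F = 0.0961

Trapezoidal AUC_0→20 (rectal suppository):
  [0→4]: (0.00+48.35)/2 × 4 = 96.7
  [4→7]: (48.35+45.64)/2 × 3 = 140.985
  [7→13]: (45.64+31.03)/2 × 6 = 230.01
  [13→15]: (31.03+26.85)/2 × 2 = 57.88
  [15→19]: (26.85+20.01)/2 × 4 = 93.72
  [19→20]: (20.01+18.59)/2 × 1 = 19.3
  Sum = 638.595 mg/L·hr
Tail: C_last/k_e = 18.59/0.074 = 251.216
AUC_0→∞ (rectal suppository) = 638.595 + 251.216 = 889.811 mg/L·hr
F = (AUC_ev/D_ev)/(AUC_iv/D_iv) = (889.811/250)/(9260/250) = 3.559244/37.04 = 0.0961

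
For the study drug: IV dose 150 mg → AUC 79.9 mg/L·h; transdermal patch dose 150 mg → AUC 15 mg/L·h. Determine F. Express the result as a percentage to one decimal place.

F = 18.8%

F = (AUC_ev / D_ev) / (AUC_iv / D_iv)
  = (15/150) / (79.9/150)
  = 0.1 / 0.532667 = 0.1877
  = 18.77%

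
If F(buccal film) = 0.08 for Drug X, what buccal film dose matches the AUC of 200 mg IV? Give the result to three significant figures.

For equal systemic exposure: F × D_ev = D_iv
D_ev = D_iv / F = 200 / 0.08 = 2500 mg

D_buccal = 2500 mg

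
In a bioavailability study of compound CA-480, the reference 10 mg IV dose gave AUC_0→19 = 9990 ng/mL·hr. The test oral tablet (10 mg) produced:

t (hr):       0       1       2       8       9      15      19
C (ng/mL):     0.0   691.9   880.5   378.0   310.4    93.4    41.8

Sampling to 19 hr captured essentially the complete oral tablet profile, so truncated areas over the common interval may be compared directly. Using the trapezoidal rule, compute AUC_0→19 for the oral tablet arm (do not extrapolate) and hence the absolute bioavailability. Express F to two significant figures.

F = 0.67

Trapezoidal AUC_0→19 (oral tablet):
  [0→1]: (0.0+691.9)/2 × 1 = 345.95
  [1→2]: (691.9+880.5)/2 × 1 = 786.2
  [2→8]: (880.5+378.0)/2 × 6 = 3775.5
  [8→9]: (378.0+310.4)/2 × 1 = 344.2
  [9→15]: (310.4+93.4)/2 × 6 = 1211.4
  [15→19]: (93.4+41.8)/2 × 4 = 270.4
  Sum = 6733.65 ng/mL·hr
F = (AUC_ev/D_ev)/(AUC_iv/D_iv) = (6733.65/10)/(9990/10) = 673.365/999 = 0.6740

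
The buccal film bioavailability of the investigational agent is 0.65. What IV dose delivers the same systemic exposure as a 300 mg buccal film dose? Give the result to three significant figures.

Systemic exposure from an extravascular dose = F × D_ev, so the equivalent IV dose is F × D_ev.
D_iv = F × D_ev = 0.65 × 300 = 195 mg

D_iv = 195 mg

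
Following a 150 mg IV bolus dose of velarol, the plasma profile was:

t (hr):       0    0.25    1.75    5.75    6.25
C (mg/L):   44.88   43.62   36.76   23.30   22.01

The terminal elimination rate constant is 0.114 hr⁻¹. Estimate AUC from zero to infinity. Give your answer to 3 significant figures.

AUC = 396 mg/L·hr

Trapezoidal AUC_0→6.25:
  [0→0.25]: (44.88+43.62)/2 × 0.25 = 11.0625
  [0.25→1.75]: (43.62+36.76)/2 × 1.5 = 60.285
  [1.75→5.75]: (36.76+23.30)/2 × 4 = 120.12
  [5.75→6.25]: (23.30+22.01)/2 × 0.5 = 11.3275
  Sum = 202.795 mg/L·hr
Extrapolated tail: C_last / k_e = 22.01 / 0.114 = 193.070
AUC_0→∞ = 202.795 + 193.070 = 395.865 mg/L·hr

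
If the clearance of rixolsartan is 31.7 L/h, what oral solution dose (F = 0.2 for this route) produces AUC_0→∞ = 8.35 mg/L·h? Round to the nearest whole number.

Dose = CL × AUC_0→∞ / F
     = 31.7 × 8.35 / 0.2 = 1323.475 mg

Dose = 1323 mg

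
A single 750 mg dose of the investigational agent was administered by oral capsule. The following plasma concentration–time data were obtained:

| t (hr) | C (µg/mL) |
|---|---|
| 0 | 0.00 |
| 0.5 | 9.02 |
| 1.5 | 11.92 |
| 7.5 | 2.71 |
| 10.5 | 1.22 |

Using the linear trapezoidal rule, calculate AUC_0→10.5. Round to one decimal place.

AUC = 62.5 µg/mL·hr

Trapezoidal AUC_0→10.5:
  [0→0.5]: (0.00+9.02)/2 × 0.5 = 2.255
  [0.5→1.5]: (9.02+11.92)/2 × 1 = 10.47
  [1.5→7.5]: (11.92+2.71)/2 × 6 = 43.89
  [7.5→10.5]: (2.71+1.22)/2 × 3 = 5.895
  Sum = 62.51 µg/mL·hr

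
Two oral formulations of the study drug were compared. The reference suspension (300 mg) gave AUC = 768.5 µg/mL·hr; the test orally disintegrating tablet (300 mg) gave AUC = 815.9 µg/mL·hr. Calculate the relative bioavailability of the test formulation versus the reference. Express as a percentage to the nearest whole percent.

F_rel = 106%

F_rel = (AUC_test/D_test) / (AUC_ref/D_ref)
      = (815.9/300) / (768.5/300)
      = 2.71967 / 2.56167 = 1.0617 = 106.17%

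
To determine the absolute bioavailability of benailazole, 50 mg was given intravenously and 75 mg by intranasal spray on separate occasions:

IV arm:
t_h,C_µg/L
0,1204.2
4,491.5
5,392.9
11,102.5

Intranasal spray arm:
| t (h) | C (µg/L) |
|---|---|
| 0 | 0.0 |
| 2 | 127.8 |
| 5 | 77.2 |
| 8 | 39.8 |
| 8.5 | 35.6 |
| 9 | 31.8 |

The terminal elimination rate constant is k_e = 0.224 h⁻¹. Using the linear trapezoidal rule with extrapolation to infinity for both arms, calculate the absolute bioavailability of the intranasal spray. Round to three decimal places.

F = 0.091

Trapezoidal AUC_0→11 (IV):
  [0→4]: (1204.2+491.5)/2 × 4 = 3391.4
  [4→5]: (491.5+392.9)/2 × 1 = 442.2
  [5→11]: (392.9+102.5)/2 × 6 = 1486.2
  Sum = 5319.8 µg/L·h
IV tail: 102.5/0.224 = 457.589; AUC_iv,0→∞ = 5319.8 + 457.589 = 5777.389 µg/L·h
Trapezoidal AUC_0→9 (intranasal spray):
  [0→2]: (0.0+127.8)/2 × 2 = 127.8
  [2→5]: (127.8+77.2)/2 × 3 = 307.5
  [5→8]: (77.2+39.8)/2 × 3 = 175.5
  [8→8.5]: (39.8+35.6)/2 × 0.5 = 18.85
  [8.5→9]: (35.6+31.8)/2 × 0.5 = 16.85
  Sum = 646.5 µg/L·h
intranasal spray tail: 31.8/0.224 = 141.964; AUC_ev,0→∞ = 646.5 + 141.964 = 788.464 µg/L·h
F = (AUC_ev/D_ev)/(AUC_iv/D_iv) = (788.464/75)/(5777.389/50) = 10.5129/115.54778 = 0.0910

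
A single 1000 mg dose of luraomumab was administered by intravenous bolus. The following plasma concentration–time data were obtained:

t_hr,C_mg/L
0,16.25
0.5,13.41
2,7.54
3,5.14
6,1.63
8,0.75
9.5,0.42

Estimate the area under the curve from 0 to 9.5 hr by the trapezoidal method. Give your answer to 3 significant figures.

Trapezoidal AUC_0→9.5:
  [0→0.5]: (16.25+13.41)/2 × 0.5 = 7.415
  [0.5→2]: (13.41+7.54)/2 × 1.5 = 15.7125
  [2→3]: (7.54+5.14)/2 × 1 = 6.34
  [3→6]: (5.14+1.63)/2 × 3 = 10.155
  [6→8]: (1.63+0.75)/2 × 2 = 2.38
  [8→9.5]: (0.75+0.42)/2 × 1.5 = 0.8775
  Sum = 42.88 mg/L·hr

AUC = 42.9 mg/L·hr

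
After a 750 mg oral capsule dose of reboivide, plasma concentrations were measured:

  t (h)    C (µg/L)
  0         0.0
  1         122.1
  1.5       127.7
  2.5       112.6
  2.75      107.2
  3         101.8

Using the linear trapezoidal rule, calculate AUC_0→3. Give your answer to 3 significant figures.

AUC = 297 µg/L·h

Trapezoidal AUC_0→3:
  [0→1]: (0.0+122.1)/2 × 1 = 61.05
  [1→1.5]: (122.1+127.7)/2 × 0.5 = 62.45
  [1.5→2.5]: (127.7+112.6)/2 × 1 = 120.15
  [2.5→2.75]: (112.6+107.2)/2 × 0.25 = 27.475
  [2.75→3]: (107.2+101.8)/2 × 0.25 = 26.125
  Sum = 297.25 µg/L·h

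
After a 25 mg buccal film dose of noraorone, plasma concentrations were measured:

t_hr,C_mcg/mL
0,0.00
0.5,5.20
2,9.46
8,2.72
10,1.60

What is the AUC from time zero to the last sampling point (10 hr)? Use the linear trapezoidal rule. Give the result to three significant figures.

AUC = 53.2 mcg/mL·hr

Trapezoidal AUC_0→10:
  [0→0.5]: (0.00+5.20)/2 × 0.5 = 1.3
  [0.5→2]: (5.20+9.46)/2 × 1.5 = 10.995
  [2→8]: (9.46+2.72)/2 × 6 = 36.54
  [8→10]: (2.72+1.60)/2 × 2 = 4.32
  Sum = 53.155 mcg/mL·hr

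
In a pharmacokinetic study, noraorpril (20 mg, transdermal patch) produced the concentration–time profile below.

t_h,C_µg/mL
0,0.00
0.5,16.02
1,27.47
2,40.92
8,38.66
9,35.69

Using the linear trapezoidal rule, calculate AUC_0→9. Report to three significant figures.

Trapezoidal AUC_0→9:
  [0→0.5]: (0.00+16.02)/2 × 0.5 = 4.005
  [0.5→1]: (16.02+27.47)/2 × 0.5 = 10.8725
  [1→2]: (27.47+40.92)/2 × 1 = 34.195
  [2→8]: (40.92+38.66)/2 × 6 = 238.74
  [8→9]: (38.66+35.69)/2 × 1 = 37.175
  Sum = 324.9875 µg/mL·h

AUC = 325 µg/mL·h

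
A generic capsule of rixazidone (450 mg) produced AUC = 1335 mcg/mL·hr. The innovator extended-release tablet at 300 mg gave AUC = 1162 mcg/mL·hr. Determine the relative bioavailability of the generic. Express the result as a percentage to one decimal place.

F_rel = (AUC_test/D_test) / (AUC_ref/D_ref)
      = (1335/450) / (1162/300)
      = 2.96667 / 3.87333 = 0.7659 = 76.59%

F_rel = 76.6%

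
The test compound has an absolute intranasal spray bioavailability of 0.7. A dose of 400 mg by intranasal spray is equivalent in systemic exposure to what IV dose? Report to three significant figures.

D_iv = 280 mg

Systemic exposure from an extravascular dose = F × D_ev, so the equivalent IV dose is F × D_ev.
D_iv = F × D_ev = 0.7 × 400 = 280 mg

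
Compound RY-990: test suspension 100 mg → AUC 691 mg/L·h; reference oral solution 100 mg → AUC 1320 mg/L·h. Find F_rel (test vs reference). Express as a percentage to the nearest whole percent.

F_rel = (AUC_test/D_test) / (AUC_ref/D_ref)
      = (691/100) / (1320/100)
      = 6.91 / 13.2 = 0.5235 = 52.35%

F_rel = 52%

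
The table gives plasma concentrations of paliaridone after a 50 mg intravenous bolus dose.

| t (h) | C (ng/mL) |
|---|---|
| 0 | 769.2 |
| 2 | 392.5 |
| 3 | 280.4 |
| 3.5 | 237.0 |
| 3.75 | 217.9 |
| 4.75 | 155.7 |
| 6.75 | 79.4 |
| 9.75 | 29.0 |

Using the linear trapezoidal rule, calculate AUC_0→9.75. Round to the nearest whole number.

Trapezoidal AUC_0→9.75:
  [0→2]: (769.2+392.5)/2 × 2 = 1161.7
  [2→3]: (392.5+280.4)/2 × 1 = 336.45
  [3→3.5]: (280.4+237.0)/2 × 0.5 = 129.35
  [3.5→3.75]: (237.0+217.9)/2 × 0.25 = 56.8625
  [3.75→4.75]: (217.9+155.7)/2 × 1 = 186.8
  [4.75→6.75]: (155.7+79.4)/2 × 2 = 235.1
  [6.75→9.75]: (79.4+29.0)/2 × 3 = 162.6
  Sum = 2268.8625 ng/mL·h

AUC = 2269 ng/mL·h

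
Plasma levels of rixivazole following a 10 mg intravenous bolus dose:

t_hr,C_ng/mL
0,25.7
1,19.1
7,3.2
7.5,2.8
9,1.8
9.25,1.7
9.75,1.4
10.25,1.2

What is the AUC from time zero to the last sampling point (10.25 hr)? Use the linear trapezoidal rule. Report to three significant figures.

Trapezoidal AUC_0→10.25:
  [0→1]: (25.7+19.1)/2 × 1 = 22.4
  [1→7]: (19.1+3.2)/2 × 6 = 66.9
  [7→7.5]: (3.2+2.8)/2 × 0.5 = 1.5
  [7.5→9]: (2.8+1.8)/2 × 1.5 = 3.45
  [9→9.25]: (1.8+1.7)/2 × 0.25 = 0.4375
  [9.25→9.75]: (1.7+1.4)/2 × 0.5 = 0.775
  [9.75→10.25]: (1.4+1.2)/2 × 0.5 = 0.65
  Sum = 96.1125 ng/mL·hr

AUC = 96.1 ng/mL·hr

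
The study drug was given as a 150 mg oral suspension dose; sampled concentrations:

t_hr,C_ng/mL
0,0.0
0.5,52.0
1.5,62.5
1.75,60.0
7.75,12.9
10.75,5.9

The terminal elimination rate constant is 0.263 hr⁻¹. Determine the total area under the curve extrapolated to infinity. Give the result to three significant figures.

Trapezoidal AUC_0→10.75:
  [0→0.5]: (0.0+52.0)/2 × 0.5 = 13.0
  [0.5→1.5]: (52.0+62.5)/2 × 1 = 57.25
  [1.5→1.75]: (62.5+60.0)/2 × 0.25 = 15.3125
  [1.75→7.75]: (60.0+12.9)/2 × 6 = 218.7
  [7.75→10.75]: (12.9+5.9)/2 × 3 = 28.2
  Sum = 332.4625 ng/mL·hr
Extrapolated tail: C_last / k_e = 5.9 / 0.263 = 22.433
AUC_0→∞ = 332.4625 + 22.433 = 354.8955 ng/mL·hr

AUC = 355 ng/mL·hr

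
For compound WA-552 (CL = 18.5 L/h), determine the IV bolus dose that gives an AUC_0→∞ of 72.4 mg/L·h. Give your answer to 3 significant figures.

Dose_iv = CL × AUC_0→∞
     = 18.5 × 72.4 = 1339.4 mg

Dose = 1340 mg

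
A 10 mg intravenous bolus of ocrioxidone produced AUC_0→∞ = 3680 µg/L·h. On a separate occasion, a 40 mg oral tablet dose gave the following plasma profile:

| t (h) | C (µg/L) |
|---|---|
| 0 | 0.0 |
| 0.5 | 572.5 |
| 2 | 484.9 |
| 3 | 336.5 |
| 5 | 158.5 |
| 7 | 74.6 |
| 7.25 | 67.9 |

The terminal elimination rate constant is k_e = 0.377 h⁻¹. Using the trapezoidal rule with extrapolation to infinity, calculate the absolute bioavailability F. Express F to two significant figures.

Trapezoidal AUC_0→7.25 (oral tablet):
  [0→0.5]: (0.0+572.5)/2 × 0.5 = 143.125
  [0.5→2]: (572.5+484.9)/2 × 1.5 = 793.05
  [2→3]: (484.9+336.5)/2 × 1 = 410.7
  [3→5]: (336.5+158.5)/2 × 2 = 495.0
  [5→7]: (158.5+74.6)/2 × 2 = 233.1
  [7→7.25]: (74.6+67.9)/2 × 0.25 = 17.8125
  Sum = 2092.7875 µg/L·h
Tail: C_last/k_e = 67.9/0.377 = 180.106
AUC_0→∞ (oral tablet) = 2092.7875 + 180.106 = 2272.8935 µg/L·h
F = (AUC_ev/D_ev)/(AUC_iv/D_iv) = (2272.8935/40)/(3680/10) = 56.8223/368 = 0.1544

F = 0.15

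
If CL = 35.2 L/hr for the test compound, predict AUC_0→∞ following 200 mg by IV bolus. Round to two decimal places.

AUC_0→∞ = Dose_iv / CL
        = 200 / 35.2 = 5.68182 mg/L·hr

AUC = 5.68 mg/L·hr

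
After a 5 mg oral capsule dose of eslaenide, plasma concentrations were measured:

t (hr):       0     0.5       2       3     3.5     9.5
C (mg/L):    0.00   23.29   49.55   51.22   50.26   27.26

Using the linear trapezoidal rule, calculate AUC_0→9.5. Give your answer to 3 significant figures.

Trapezoidal AUC_0→9.5:
  [0→0.5]: (0.00+23.29)/2 × 0.5 = 5.8225
  [0.5→2]: (23.29+49.55)/2 × 1.5 = 54.63
  [2→3]: (49.55+51.22)/2 × 1 = 50.385
  [3→3.5]: (51.22+50.26)/2 × 0.5 = 25.37
  [3.5→9.5]: (50.26+27.26)/2 × 6 = 232.56
  Sum = 368.7675 mg/L·hr

AUC = 369 mg/L·hr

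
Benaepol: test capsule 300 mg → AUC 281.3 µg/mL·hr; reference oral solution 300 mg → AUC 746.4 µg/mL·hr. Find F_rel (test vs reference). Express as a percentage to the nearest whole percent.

F_rel = (AUC_test/D_test) / (AUC_ref/D_ref)
      = (281.3/300) / (746.4/300)
      = 0.937667 / 2.488 = 0.3769 = 37.69%

F_rel = 38%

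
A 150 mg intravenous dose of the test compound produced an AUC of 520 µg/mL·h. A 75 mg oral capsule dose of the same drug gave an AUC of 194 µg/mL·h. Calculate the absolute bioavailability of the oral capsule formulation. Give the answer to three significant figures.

F = (AUC_ev / D_ev) / (AUC_iv / D_iv)
  = (194/75) / (520/150)
  = 2.58667 / 3.46667 = 0.7462

F = 0.746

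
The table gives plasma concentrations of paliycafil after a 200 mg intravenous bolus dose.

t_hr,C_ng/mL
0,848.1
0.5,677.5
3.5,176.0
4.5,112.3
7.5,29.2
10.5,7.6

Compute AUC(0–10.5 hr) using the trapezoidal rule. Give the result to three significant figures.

AUC = 2070 ng/mL·hr

Trapezoidal AUC_0→10.5:
  [0→0.5]: (848.1+677.5)/2 × 0.5 = 381.4
  [0.5→3.5]: (677.5+176.0)/2 × 3 = 1280.25
  [3.5→4.5]: (176.0+112.3)/2 × 1 = 144.15
  [4.5→7.5]: (112.3+29.2)/2 × 3 = 212.25
  [7.5→10.5]: (29.2+7.6)/2 × 3 = 55.2
  Sum = 2073.25 ng/mL·hr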